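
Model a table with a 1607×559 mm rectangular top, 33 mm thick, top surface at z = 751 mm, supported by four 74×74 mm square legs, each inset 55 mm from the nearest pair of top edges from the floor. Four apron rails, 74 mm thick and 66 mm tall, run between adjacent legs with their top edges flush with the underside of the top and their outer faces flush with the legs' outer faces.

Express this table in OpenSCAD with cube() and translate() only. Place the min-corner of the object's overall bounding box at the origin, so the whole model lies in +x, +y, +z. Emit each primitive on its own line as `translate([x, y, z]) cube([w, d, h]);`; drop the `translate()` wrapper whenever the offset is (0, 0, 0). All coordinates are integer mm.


translate([0, 0, 718]) cube([1607, 559, 33]);
translate([55, 55, 0]) cube([74, 74, 718]);
translate([1478, 55, 0]) cube([74, 74, 718]);
translate([55, 430, 0]) cube([74, 74, 718]);
translate([1478, 430, 0]) cube([74, 74, 718]);
translate([129, 55, 652]) cube([1349, 74, 66]);
translate([129, 430, 652]) cube([1349, 74, 66]);
translate([55, 129, 652]) cube([74, 301, 66]);
translate([1478, 129, 652]) cube([74, 301, 66]);


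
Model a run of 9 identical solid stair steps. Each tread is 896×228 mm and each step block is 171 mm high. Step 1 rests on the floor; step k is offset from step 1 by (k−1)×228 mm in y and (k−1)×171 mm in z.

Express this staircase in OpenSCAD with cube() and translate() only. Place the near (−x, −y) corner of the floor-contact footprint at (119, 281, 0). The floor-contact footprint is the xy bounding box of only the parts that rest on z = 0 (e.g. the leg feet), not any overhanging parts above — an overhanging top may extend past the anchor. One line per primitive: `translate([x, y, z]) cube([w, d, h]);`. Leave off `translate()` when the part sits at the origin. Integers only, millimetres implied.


translate([119, 281, 0]) cube([896, 228, 171]);
translate([119, 509, 171]) cube([896, 228, 171]);
translate([119, 737, 342]) cube([896, 228, 171]);
translate([119, 965, 513]) cube([896, 228, 171]);
translate([119, 1193, 684]) cube([896, 228, 171]);
translate([119, 1421, 855]) cube([896, 228, 171]);
translate([119, 1649, 1026]) cube([896, 228, 171]);
translate([119, 1877, 1197]) cube([896, 228, 171]);
translate([119, 2105, 1368]) cube([896, 228, 171]);


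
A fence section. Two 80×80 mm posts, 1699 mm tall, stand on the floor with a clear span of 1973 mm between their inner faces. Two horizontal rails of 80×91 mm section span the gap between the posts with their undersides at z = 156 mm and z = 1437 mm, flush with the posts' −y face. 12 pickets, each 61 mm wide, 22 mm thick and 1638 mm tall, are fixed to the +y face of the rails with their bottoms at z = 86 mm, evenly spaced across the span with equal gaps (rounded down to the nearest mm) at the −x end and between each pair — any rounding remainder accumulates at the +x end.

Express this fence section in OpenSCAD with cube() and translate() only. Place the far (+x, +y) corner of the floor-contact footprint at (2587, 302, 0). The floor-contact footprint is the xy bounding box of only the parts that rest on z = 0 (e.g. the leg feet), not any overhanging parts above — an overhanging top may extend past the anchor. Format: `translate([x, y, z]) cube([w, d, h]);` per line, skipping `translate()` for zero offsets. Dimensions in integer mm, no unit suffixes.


translate([454, 222, 0]) cube([80, 80, 1699]);
translate([2507, 222, 0]) cube([80, 80, 1699]);
translate([534, 222, 156]) cube([1973, 80, 91]);
translate([534, 222, 1437]) cube([1973, 80, 91]);
translate([629, 302, 86]) cube([61, 22, 1638]);
translate([785, 302, 86]) cube([61, 22, 1638]);
translate([941, 302, 86]) cube([61, 22, 1638]);
translate([1097, 302, 86]) cube([61, 22, 1638]);
translate([1253, 302, 86]) cube([61, 22, 1638]);
translate([1409, 302, 86]) cube([61, 22, 1638]);
translate([1565, 302, 86]) cube([61, 22, 1638]);
translate([1721, 302, 86]) cube([61, 22, 1638]);
translate([1877, 302, 86]) cube([61, 22, 1638]);
translate([2033, 302, 86]) cube([61, 22, 1638]);
translate([2189, 302, 86]) cube([61, 22, 1638]);
translate([2345, 302, 86]) cube([61, 22, 1638]);


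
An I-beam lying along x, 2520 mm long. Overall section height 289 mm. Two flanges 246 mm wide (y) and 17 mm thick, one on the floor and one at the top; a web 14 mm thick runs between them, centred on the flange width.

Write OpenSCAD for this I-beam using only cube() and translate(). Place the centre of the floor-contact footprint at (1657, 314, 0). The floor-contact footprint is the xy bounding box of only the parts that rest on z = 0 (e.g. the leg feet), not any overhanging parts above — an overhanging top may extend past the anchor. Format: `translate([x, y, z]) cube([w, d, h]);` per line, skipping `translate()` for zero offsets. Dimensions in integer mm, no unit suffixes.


translate([397, 191, 0]) cube([2520, 246, 17]);
translate([397, 307, 17]) cube([2520, 14, 255]);
translate([397, 191, 272]) cube([2520, 246, 17]);


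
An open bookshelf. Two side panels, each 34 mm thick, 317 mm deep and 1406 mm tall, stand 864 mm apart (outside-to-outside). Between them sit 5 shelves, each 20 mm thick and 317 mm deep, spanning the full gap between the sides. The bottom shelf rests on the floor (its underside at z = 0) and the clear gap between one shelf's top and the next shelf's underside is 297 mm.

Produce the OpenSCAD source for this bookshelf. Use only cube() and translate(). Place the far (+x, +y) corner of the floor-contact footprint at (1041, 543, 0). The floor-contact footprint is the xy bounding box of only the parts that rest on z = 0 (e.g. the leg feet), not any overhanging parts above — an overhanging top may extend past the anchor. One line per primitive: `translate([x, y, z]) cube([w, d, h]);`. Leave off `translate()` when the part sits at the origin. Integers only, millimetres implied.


translate([177, 226, 0]) cube([34, 317, 1406]);
translate([1007, 226, 0]) cube([34, 317, 1406]);
translate([211, 226, 0]) cube([796, 317, 20]);
translate([211, 226, 317]) cube([796, 317, 20]);
translate([211, 226, 634]) cube([796, 317, 20]);
translate([211, 226, 951]) cube([796, 317, 20]);
translate([211, 226, 1268]) cube([796, 317, 20]);


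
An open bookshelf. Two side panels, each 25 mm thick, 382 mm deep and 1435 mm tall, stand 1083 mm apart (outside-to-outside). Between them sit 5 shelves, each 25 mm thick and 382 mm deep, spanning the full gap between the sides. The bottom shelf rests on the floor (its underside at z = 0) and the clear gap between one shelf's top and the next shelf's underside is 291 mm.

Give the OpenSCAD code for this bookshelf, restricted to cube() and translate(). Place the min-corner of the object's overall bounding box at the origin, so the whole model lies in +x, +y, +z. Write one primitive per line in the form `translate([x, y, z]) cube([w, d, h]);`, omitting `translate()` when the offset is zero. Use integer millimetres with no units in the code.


cube([25, 382, 1435]);
translate([1058, 0, 0]) cube([25, 382, 1435]);
translate([25, 0, 0]) cube([1033, 382, 25]);
translate([25, 0, 316]) cube([1033, 382, 25]);
translate([25, 0, 632]) cube([1033, 382, 25]);
translate([25, 0, 948]) cube([1033, 382, 25]);
translate([25, 0, 1264]) cube([1033, 382, 25]);


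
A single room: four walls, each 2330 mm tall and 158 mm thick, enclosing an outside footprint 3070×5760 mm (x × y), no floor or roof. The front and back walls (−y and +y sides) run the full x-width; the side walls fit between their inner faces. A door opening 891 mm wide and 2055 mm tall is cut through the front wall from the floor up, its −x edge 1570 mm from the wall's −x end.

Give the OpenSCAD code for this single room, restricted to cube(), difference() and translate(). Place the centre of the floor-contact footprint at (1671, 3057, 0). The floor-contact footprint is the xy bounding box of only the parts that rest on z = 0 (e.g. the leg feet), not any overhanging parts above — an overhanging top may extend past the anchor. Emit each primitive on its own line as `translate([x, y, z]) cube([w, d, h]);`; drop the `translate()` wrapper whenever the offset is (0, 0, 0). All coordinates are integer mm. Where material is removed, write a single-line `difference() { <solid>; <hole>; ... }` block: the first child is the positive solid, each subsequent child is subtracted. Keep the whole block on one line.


difference() { translate([136, 177, 0]) cube([3070, 158, 2330]); translate([1706, 177, 0]) cube([891, 158, 2055]); }
translate([136, 5779, 0]) cube([3070, 158, 2330]);
translate([136, 335, 0]) cube([158, 5444, 2330]);
translate([3048, 335, 0]) cube([158, 5444, 2330]);


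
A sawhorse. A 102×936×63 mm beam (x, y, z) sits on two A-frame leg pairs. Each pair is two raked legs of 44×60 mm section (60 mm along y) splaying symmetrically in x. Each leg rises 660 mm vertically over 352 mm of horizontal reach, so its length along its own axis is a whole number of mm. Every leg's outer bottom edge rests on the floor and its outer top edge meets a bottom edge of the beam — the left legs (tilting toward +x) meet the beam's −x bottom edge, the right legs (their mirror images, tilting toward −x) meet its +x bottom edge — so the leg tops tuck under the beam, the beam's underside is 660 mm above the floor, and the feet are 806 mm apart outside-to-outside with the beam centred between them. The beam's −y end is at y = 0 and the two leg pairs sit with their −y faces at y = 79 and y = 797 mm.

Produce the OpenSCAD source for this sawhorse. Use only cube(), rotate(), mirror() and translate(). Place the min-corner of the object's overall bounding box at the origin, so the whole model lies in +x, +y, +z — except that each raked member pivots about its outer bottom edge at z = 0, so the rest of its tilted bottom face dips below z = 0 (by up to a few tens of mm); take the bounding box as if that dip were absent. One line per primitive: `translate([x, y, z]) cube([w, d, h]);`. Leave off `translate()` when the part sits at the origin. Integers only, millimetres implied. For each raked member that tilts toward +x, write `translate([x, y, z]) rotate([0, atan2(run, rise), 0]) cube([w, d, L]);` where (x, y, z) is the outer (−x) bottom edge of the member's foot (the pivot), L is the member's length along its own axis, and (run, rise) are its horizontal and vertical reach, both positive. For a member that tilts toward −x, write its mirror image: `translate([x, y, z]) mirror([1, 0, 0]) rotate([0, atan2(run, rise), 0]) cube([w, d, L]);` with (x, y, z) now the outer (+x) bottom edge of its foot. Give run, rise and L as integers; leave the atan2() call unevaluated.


// leg length = √(352² + 660²) = 748
// right-leg outer foot x = 2·352 + 102 = 806
// beam min-corner = (352, 0, 660)
translate([352, 0, 660]) cube([102, 936, 63]);
translate([0, 79, 0]) rotate([0, atan2(352, 660), 0]) cube([44, 60, 748]);
translate([806, 79, 0]) mirror([1, 0, 0]) rotate([0, atan2(352, 660), 0]) cube([44, 60, 748]);
translate([0, 797, 0]) rotate([0, atan2(352, 660), 0]) cube([44, 60, 748]);
translate([806, 797, 0]) mirror([1, 0, 0]) rotate([0, atan2(352, 660), 0]) cube([44, 60, 748]);


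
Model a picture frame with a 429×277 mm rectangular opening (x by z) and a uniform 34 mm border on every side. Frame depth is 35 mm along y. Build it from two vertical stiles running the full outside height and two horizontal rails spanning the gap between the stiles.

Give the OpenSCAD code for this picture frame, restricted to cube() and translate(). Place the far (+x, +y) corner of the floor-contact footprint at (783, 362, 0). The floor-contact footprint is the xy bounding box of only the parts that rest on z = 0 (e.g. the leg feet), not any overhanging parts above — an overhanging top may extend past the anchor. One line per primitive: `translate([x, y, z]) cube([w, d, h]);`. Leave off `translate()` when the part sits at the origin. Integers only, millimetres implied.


translate([286, 327, 0]) cube([34, 35, 345]);
translate([749, 327, 0]) cube([34, 35, 345]);
translate([320, 327, 0]) cube([429, 35, 34]);
translate([320, 327, 311]) cube([429, 35, 34]);


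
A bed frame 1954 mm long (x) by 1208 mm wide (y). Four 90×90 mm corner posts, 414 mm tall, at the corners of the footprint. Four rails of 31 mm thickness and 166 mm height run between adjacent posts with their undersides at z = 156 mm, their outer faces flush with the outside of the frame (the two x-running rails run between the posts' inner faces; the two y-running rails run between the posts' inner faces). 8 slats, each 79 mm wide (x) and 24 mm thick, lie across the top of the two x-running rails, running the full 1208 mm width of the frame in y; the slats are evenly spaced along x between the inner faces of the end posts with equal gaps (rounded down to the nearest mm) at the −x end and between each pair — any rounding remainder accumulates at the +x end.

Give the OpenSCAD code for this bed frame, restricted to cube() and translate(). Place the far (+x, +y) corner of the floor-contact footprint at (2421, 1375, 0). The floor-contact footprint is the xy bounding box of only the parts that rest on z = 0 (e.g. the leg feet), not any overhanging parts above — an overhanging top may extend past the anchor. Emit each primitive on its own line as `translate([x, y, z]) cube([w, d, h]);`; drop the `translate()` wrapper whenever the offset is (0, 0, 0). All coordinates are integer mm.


translate([467, 167, 0]) cube([90, 90, 414]);
translate([467, 1285, 0]) cube([90, 90, 414]);
translate([2331, 167, 0]) cube([90, 90, 414]);
translate([2331, 1285, 0]) cube([90, 90, 414]);
translate([557, 167, 156]) cube([1774, 31, 166]);
translate([557, 1344, 156]) cube([1774, 31, 166]);
translate([467, 257, 156]) cube([31, 1028, 166]);
translate([2390, 257, 156]) cube([31, 1028, 166]);
translate([683, 167, 322]) cube([79, 1208, 24]);
translate([888, 167, 322]) cube([79, 1208, 24]);
translate([1093, 167, 322]) cube([79, 1208, 24]);
translate([1298, 167, 322]) cube([79, 1208, 24]);
translate([1503, 167, 322]) cube([79, 1208, 24]);
translate([1708, 167, 322]) cube([79, 1208, 24]);
translate([1913, 167, 322]) cube([79, 1208, 24]);
translate([2118, 167, 322]) cube([79, 1208, 24]);


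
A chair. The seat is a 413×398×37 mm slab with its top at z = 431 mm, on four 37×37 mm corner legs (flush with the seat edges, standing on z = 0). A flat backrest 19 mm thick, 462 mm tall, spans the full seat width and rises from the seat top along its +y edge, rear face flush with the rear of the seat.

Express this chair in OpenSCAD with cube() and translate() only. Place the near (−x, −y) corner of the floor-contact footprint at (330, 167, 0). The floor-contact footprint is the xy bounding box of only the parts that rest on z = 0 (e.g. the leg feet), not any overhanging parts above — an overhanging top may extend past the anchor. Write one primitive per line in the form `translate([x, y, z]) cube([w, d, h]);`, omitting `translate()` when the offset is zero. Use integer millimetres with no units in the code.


translate([330, 167, 394]) cube([413, 398, 37]);
translate([330, 167, 0]) cube([37, 37, 394]);
translate([706, 167, 0]) cube([37, 37, 394]);
translate([330, 528, 0]) cube([37, 37, 394]);
translate([706, 528, 0]) cube([37, 37, 394]);
translate([330, 546, 431]) cube([413, 19, 462]);


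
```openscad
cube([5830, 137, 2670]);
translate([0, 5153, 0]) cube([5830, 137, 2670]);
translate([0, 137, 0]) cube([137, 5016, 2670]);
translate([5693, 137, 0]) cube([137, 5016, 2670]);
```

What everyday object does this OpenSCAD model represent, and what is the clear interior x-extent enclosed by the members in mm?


A house (or room) frame. The interior width is 5556 mm.

Four 2670 mm walls enclosing a rectangle with no floor or roof — a room or house frame. Outside width is 5830 mm and wall thickness is 137 mm, so the interior width is 5830 − 2 × 137 = 5556 mm.


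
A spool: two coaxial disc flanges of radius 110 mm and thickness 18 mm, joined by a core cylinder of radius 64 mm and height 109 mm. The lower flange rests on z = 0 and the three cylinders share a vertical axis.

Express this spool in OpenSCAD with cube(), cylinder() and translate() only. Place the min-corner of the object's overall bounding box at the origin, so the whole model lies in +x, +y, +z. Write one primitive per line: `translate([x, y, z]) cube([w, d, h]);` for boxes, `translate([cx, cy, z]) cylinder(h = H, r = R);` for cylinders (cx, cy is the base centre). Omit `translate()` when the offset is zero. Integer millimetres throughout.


translate([110, 110, 0]) cylinder(h = 18, r = 110);
translate([110, 110, 18]) cylinder(h = 109, r = 64);
translate([110, 110, 127]) cylinder(h = 18, r = 110);


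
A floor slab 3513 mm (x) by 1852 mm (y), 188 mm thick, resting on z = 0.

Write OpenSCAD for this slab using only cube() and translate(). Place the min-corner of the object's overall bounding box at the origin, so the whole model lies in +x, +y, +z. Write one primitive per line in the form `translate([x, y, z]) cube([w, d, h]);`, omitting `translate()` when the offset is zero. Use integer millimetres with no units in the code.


cube([3513, 1852, 188]);


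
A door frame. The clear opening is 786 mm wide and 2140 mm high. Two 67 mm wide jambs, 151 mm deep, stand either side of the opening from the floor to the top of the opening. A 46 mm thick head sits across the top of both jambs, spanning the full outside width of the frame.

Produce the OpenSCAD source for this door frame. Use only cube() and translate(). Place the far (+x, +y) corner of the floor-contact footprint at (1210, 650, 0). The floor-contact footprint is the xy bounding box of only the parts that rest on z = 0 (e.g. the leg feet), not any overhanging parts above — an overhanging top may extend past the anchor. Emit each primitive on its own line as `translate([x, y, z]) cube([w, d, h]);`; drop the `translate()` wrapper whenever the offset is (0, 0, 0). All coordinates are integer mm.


translate([290, 499, 0]) cube([67, 151, 2140]);
translate([1143, 499, 0]) cube([67, 151, 2140]);
translate([290, 499, 2140]) cube([920, 151, 46]);


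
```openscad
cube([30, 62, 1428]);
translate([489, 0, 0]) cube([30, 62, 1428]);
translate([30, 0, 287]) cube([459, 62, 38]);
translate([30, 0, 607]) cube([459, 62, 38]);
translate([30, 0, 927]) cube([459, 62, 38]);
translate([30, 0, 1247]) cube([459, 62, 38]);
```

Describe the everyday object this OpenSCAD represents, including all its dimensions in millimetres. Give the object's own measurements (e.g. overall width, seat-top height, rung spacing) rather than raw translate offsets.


A straight ladder. Two 30×62 mm vertical rails, 1428 mm tall, stand 519 mm apart (outside-to-outside) with their front faces coplanar on the −y side. 4 rungs, each 62 mm deep and 38 mm tall, span between the inner faces of the rails, front faces flush with the rails. The lowest rung's underside is at z = 287 mm and rungs are spaced 320 mm apart (underside to underside).


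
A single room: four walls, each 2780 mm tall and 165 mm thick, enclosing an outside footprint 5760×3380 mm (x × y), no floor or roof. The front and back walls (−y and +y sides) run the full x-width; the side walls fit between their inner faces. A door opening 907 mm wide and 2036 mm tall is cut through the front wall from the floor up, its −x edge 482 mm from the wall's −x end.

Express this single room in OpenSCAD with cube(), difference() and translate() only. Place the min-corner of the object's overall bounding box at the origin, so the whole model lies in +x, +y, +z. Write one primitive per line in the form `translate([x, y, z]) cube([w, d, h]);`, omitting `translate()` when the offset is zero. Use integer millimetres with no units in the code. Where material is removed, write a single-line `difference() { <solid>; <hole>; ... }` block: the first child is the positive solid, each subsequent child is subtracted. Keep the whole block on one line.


difference() { cube([5760, 165, 2780]); translate([482, 0, 0]) cube([907, 165, 2036]); }
translate([0, 3215, 0]) cube([5760, 165, 2780]);
translate([0, 165, 0]) cube([165, 3050, 2780]);
translate([5595, 165, 0]) cube([165, 3050, 2780]);


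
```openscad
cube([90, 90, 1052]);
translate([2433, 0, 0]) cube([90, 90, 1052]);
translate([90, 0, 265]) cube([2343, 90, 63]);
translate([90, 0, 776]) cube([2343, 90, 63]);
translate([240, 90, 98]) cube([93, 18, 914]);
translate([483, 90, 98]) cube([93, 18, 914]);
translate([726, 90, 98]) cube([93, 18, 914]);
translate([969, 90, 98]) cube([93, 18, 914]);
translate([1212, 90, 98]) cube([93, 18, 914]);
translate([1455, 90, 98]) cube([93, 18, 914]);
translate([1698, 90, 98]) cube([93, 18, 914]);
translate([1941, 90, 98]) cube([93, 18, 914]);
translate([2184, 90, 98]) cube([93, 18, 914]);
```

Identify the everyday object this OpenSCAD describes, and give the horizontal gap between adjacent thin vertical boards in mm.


A fence section. The picket gap is 150 mm.

Two posts, two rails, 9 pickets — a fence section. Span 2343 mm holds 9 pickets of 93 mm with 10 equal gaps: ⌊(2343 − 9·93) / 10⌋ = 150 mm.


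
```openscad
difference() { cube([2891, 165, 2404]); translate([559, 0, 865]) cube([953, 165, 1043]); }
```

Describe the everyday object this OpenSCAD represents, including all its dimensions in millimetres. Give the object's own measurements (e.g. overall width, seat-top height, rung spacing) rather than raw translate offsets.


A wall 2891 mm long (x), 165 mm thick (y), 2404 mm tall, with a rectangular window opening cut through it. The opening is 953 mm wide and 1043 mm tall; its sill is at z = 865 mm and its near (−x) edge is 559 mm from the wall's −x end. The opening passes through the full wall thickness.


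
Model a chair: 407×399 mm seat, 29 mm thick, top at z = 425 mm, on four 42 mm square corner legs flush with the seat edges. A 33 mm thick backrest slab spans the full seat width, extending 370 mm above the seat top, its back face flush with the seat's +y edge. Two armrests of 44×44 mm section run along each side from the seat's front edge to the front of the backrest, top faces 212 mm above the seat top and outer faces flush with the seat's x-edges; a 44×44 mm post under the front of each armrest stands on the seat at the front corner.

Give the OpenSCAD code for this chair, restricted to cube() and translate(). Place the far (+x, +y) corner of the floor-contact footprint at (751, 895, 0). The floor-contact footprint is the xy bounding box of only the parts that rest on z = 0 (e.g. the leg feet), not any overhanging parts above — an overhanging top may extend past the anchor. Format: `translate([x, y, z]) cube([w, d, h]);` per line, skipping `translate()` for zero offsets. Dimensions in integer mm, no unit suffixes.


translate([344, 496, 396]) cube([407, 399, 29]);
translate([344, 496, 0]) cube([42, 42, 396]);
translate([709, 496, 0]) cube([42, 42, 396]);
translate([344, 853, 0]) cube([42, 42, 396]);
translate([709, 853, 0]) cube([42, 42, 396]);
translate([344, 862, 425]) cube([407, 33, 370]);
translate([344, 496, 593]) cube([44, 366, 44]);
translate([707, 496, 593]) cube([44, 366, 44]);
translate([344, 496, 425]) cube([44, 44, 168]);
translate([707, 496, 425]) cube([44, 44, 168]);


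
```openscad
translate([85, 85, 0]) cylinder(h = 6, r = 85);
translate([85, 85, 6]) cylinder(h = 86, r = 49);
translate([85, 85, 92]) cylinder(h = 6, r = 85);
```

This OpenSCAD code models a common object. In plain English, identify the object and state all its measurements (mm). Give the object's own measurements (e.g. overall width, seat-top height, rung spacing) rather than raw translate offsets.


A spool: two coaxial disc flanges of radius 85 mm and thickness 6 mm, joined by a core cylinder of radius 49 mm and height 86 mm. The lower flange rests on z = 0 and the three cylinders share a vertical axis.


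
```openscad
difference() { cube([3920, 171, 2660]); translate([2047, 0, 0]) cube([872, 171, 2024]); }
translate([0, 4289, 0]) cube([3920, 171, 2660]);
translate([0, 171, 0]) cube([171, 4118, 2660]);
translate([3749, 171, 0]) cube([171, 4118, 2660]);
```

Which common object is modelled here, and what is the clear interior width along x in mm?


A single room. The interior width is 3578 mm.

Four walls enclosing a rectangle with a door in the front wall — a room. Outside width 3920 minus two 171 mm walls gives 3578 mm.


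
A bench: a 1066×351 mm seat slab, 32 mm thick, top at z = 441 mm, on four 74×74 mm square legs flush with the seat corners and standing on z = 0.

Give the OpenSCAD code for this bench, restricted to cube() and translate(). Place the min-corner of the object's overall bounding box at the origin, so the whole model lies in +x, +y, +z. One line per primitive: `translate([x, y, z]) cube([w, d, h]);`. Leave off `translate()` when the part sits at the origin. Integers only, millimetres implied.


// leg_h = 441 − 32 = 409
translate([0, 0, 409]) cube([1066, 351, 32]);
cube([74, 74, 409]);
translate([0, 277, 0]) cube([74, 74, 409]);
translate([992, 0, 0]) cube([74, 74, 409]);
translate([992, 277, 0]) cube([74, 74, 409]);


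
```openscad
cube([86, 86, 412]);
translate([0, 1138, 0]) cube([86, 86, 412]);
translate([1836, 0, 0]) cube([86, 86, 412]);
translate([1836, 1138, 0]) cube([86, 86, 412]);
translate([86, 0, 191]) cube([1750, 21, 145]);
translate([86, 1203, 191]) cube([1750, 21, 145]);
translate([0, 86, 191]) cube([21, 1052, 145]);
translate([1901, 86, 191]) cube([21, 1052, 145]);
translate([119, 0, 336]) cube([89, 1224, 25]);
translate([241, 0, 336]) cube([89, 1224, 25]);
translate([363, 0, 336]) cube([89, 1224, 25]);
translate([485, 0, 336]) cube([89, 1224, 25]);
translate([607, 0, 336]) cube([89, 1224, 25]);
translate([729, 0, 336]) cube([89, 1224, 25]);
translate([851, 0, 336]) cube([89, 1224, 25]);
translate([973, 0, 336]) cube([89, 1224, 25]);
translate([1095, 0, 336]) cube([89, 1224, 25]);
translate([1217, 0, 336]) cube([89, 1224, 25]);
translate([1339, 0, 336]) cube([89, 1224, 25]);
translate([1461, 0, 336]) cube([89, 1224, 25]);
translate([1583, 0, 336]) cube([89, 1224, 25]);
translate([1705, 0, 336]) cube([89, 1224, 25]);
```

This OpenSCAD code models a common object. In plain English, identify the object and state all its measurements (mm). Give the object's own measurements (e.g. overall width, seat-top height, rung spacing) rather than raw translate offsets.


A bed frame 1922 mm long (x) by 1224 mm wide (y). Four 86×86 mm corner posts, 412 mm tall, at the corners of the footprint. Four rails of 21 mm thickness and 145 mm height run between adjacent posts with their undersides at z = 191 mm, their outer faces flush with the outside of the frame (the two x-running rails run between the posts' inner faces; the two y-running rails run between the posts' inner faces). 14 slats, each 89 mm wide (x) and 25 mm thick, lie across the top of the two x-running rails, running the full 1224 mm width of the frame in y; along x they sit between the end posts with a 33 mm gap after the −x posts and between neighbouring slats, leaving 42 mm before the +x posts.


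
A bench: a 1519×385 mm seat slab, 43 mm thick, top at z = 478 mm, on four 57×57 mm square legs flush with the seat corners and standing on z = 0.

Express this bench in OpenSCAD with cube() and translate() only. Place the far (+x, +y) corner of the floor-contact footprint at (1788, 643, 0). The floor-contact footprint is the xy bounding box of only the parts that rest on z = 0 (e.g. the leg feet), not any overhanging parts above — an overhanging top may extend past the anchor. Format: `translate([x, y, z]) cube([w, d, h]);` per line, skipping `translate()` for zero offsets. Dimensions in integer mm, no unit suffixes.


translate([269, 258, 435]) cube([1519, 385, 43]);
translate([269, 258, 0]) cube([57, 57, 435]);
translate([269, 586, 0]) cube([57, 57, 435]);
translate([1731, 258, 0]) cube([57, 57, 435]);
translate([1731, 586, 0]) cube([57, 57, 435]);


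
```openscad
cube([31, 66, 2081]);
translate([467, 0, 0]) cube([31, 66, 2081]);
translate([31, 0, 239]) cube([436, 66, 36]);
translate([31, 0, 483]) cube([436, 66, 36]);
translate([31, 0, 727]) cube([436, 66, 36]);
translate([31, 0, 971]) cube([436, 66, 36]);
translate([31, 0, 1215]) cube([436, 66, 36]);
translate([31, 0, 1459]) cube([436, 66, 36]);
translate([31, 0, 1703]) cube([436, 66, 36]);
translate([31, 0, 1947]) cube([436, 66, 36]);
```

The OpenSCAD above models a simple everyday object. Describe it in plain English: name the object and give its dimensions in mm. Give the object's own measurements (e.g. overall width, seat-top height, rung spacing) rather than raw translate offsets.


A straight ladder. Two 31×66 mm vertical rails, 2081 mm tall, stand 498 mm apart (outside-to-outside) with their front faces coplanar on the −y side. 8 rungs, each 66 mm deep and 36 mm tall, span between the inner faces of the rails, front faces flush with the rails. The lowest rung's underside is at z = 239 mm and rungs are spaced 244 mm apart (underside to underside).


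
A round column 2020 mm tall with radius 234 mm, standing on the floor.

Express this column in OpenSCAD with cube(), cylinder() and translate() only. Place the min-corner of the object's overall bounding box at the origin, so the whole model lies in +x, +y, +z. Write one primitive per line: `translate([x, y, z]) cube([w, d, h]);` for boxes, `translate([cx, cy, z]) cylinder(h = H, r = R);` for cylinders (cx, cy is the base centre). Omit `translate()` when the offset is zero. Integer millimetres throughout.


translate([234, 234, 0]) cylinder(h = 2020, r = 234);


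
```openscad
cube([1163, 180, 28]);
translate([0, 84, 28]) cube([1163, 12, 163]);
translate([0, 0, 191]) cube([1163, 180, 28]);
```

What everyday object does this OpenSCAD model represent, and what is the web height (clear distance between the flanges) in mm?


An I-beam. The web height is 163 mm.

Two wide flanges with a thin centred web — an I-beam. Overall 219 mm minus two 28 mm flanges gives a web of 219 − 2·28 = 163 mm.


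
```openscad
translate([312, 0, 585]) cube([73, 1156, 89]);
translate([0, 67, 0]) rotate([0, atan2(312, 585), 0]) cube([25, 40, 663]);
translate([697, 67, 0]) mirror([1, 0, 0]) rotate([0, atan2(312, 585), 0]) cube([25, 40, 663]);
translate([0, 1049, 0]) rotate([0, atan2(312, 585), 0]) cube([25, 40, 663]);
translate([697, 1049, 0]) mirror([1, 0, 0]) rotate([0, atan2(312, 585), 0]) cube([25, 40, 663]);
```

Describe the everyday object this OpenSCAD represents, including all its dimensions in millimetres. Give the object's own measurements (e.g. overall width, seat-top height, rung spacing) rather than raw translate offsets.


A sawhorse. A 73×1156×89 mm beam (x, y, z) sits on two A-frame leg pairs. Each pair is two raked legs of 25×40 mm section (40 mm along y) splaying symmetrically in x. Each leg rises 585 mm vertically over 312 mm of horizontal reach and is 663 mm long along its own axis. Every leg's outer bottom edge rests on the floor and its outer top edge meets a bottom edge of the beam — the left legs (tilting toward +x) meet the beam's −x bottom edge, the right legs (their mirror images, tilting toward −x) meet its +x bottom edge — so the leg tops tuck under the beam, the beam's underside is 585 mm above the floor, and the feet are 697 mm apart outside-to-outside with the beam centred between them. The two leg pairs are set in 67 mm from either end of the beam.


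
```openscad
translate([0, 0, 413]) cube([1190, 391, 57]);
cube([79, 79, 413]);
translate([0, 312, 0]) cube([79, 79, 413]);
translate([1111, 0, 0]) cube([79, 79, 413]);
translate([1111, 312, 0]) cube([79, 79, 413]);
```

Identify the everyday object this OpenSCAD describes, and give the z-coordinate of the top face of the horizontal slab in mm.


A bench. The seat-top height is 470 mm.

A long slab on four corner posts — a bench. The slab sits at z = 413 with thickness 57, so the top is 413 + 57 = 470 mm.


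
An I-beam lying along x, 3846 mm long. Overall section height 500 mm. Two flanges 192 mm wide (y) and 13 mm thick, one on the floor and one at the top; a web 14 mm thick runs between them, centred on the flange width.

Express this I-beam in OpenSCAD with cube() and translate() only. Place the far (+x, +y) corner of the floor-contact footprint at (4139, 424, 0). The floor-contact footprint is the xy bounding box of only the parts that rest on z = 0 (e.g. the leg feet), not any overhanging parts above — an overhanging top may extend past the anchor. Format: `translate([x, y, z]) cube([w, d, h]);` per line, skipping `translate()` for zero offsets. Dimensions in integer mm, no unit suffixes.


translate([293, 232, 0]) cube([3846, 192, 13]);
translate([293, 321, 13]) cube([3846, 14, 474]);
translate([293, 232, 487]) cube([3846, 192, 13]);


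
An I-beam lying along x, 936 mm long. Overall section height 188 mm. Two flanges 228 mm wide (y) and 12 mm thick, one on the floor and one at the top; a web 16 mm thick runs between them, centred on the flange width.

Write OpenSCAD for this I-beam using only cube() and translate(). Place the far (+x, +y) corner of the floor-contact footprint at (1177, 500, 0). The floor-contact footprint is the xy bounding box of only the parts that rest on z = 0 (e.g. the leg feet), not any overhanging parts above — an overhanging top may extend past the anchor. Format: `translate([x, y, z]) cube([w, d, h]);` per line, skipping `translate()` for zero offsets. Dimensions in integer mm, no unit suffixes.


translate([241, 272, 0]) cube([936, 228, 12]);
translate([241, 378, 12]) cube([936, 16, 164]);
translate([241, 272, 176]) cube([936, 228, 12]);


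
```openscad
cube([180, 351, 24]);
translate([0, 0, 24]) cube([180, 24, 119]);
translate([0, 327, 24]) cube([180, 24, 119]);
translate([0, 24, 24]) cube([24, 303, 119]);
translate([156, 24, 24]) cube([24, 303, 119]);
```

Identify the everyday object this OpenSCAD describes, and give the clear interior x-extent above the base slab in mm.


An open box. The internal width is 132 mm.

A 180×351 base slab with four walls standing on it — an open box. The base is 180 mm wide and the walls are 24 mm thick, so the internal width is 180 − 2 × 24 = 132 mm.


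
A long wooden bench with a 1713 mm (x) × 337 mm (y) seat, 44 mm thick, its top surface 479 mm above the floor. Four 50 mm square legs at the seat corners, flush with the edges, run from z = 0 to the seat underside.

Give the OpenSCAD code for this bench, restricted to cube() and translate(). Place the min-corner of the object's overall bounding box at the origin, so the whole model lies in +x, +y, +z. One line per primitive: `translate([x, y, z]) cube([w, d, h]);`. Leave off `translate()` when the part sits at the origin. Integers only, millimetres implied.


translate([0, 0, 435]) cube([1713, 337, 44]);
cube([50, 50, 435]);
translate([0, 287, 0]) cube([50, 50, 435]);
translate([1663, 0, 0]) cube([50, 50, 435]);
translate([1663, 287, 0]) cube([50, 50, 435]);


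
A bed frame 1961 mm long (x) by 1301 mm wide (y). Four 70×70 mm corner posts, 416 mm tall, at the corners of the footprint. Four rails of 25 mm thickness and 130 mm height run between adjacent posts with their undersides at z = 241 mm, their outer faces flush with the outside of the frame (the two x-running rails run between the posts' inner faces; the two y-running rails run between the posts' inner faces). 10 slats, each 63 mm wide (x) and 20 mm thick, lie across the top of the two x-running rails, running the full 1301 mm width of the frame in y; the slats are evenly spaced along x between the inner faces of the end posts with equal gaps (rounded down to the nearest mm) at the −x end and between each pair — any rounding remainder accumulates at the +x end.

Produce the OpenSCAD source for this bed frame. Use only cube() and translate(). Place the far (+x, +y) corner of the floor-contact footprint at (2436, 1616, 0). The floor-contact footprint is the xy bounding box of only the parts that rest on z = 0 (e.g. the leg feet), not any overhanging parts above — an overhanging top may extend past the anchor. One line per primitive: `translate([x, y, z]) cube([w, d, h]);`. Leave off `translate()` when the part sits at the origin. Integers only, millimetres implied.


translate([475, 315, 0]) cube([70, 70, 416]);
translate([475, 1546, 0]) cube([70, 70, 416]);
translate([2366, 315, 0]) cube([70, 70, 416]);
translate([2366, 1546, 0]) cube([70, 70, 416]);
translate([545, 315, 241]) cube([1821, 25, 130]);
translate([545, 1591, 241]) cube([1821, 25, 130]);
translate([475, 385, 241]) cube([25, 1161, 130]);
translate([2411, 385, 241]) cube([25, 1161, 130]);
translate([653, 315, 371]) cube([63, 1301, 20]);
translate([824, 315, 371]) cube([63, 1301, 20]);
translate([995, 315, 371]) cube([63, 1301, 20]);
translate([1166, 315, 371]) cube([63, 1301, 20]);
translate([1337, 315, 371]) cube([63, 1301, 20]);
translate([1508, 315, 371]) cube([63, 1301, 20]);
translate([1679, 315, 371]) cube([63, 1301, 20]);
translate([1850, 315, 371]) cube([63, 1301, 20]);
translate([2021, 315, 371]) cube([63, 1301, 20]);
translate([2192, 315, 371]) cube([63, 1301, 20]);


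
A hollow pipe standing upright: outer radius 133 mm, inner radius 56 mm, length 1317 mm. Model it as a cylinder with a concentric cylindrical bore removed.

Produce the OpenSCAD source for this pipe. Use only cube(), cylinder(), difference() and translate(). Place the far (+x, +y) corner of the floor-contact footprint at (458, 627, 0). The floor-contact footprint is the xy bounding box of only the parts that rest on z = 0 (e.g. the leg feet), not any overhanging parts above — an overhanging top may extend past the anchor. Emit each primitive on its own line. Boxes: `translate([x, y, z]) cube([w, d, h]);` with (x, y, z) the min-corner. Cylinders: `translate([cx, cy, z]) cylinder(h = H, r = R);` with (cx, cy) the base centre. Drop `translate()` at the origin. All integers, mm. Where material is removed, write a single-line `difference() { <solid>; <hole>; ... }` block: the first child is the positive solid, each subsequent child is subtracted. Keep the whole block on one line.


difference() { translate([325, 494, 0]) cylinder(h = 1317, r = 133); translate([325, 494, 0]) cylinder(h = 1317, r = 56); }


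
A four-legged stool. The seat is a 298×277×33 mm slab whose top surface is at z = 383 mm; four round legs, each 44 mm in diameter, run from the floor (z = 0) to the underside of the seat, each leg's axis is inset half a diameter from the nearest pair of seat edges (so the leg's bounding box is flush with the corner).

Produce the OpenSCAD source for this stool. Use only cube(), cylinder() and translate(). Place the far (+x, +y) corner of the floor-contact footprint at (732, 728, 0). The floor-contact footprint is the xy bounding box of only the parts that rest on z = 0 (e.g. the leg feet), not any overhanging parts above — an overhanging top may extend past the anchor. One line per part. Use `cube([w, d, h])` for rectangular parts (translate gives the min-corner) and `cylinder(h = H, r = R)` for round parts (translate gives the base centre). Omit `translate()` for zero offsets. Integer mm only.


translate([434, 451, 350]) cube([298, 277, 33]);
translate([456, 473, 0]) cylinder(h = 350, r = 22);
translate([710, 473, 0]) cylinder(h = 350, r = 22);
translate([456, 706, 0]) cylinder(h = 350, r = 22);
translate([710, 706, 0]) cylinder(h = 350, r = 22);


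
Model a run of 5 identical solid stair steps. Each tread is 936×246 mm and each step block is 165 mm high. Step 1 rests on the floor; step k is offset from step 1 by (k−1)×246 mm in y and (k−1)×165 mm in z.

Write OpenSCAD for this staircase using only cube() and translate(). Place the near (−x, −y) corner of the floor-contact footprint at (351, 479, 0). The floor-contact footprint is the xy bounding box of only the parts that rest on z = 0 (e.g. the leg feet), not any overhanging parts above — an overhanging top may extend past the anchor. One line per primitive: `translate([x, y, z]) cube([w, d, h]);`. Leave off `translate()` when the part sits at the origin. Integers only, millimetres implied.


translate([351, 479, 0]) cube([936, 246, 165]);
translate([351, 725, 165]) cube([936, 246, 165]);
translate([351, 971, 330]) cube([936, 246, 165]);
translate([351, 1217, 495]) cube([936, 246, 165]);
translate([351, 1463, 660]) cube([936, 246, 165]);
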